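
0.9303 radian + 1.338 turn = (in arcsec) 0.9303 radian = 0.9303 rad. 1 turn = 6.2831853 rad, so 1.338 turn = 1.338 * 6.2831853 = 8.4069019 rad. Sum: 0.9303 + 8.4069019 = 9.3372019 rad. 1 arcsec = 4.8481368e-06 rad, so 9.3372019 rad = 9.3372019 / 4.8481368e-06 = 1925936.1 arcsec ≈ 1.926e+06 arcsec (4 s.f.). Final answer: 1.926e+06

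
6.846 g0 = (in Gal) 6714. Check: 1 g0 = 9.80665 m/s^2, so 6.846 g0 = 6.846 * 9.80665 = 67.136326 m/s^2. 1 Gal = 0.01 m/s^2, so 67.136326 m/s^2 = 67.136326 / 0.01 = 6713.6326 Gal ≈ 6714 Gal (4 s.f.).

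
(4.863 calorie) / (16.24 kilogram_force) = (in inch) 5.03. Check: 1 calorie = 4.184 J, so 4.863 calorie = 4.863 * 4.184 = 20.346792 J. 1 kilogram_force = 9.80665 N, so 16.24 kilogram_force = 16.24 * 9.80665 = 159.26 N. Combine: 20.346792 J / 159.26 N = 0.12775834 m. 1 inch = 0.0254 m, so 0.12775834 m = 0.12775834 / 0.0254 = 5.0298557 inch ≈ 5.03 inch (4 s.f.).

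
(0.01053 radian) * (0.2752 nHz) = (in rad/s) 2.898e-12. Check: 0.01053 radian = 0.01053 rad. 1 nHz = 1e-09 Hz, so 0.2752 nHz = 0.2752 * 1e-09 = 2.752e-10 Hz. Combine: 0.01053 rad * 2.752e-10 Hz = 2.897856e-12 rad/s. Result: 2.897856e-12 rad/s ≈ 2.898e-12 rad/s (4 s.f.).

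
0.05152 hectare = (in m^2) 515.2. Check: 1 hectare = 10000 m^2, so 0.05152 hectare = 0.05152 * 10000 = 515.2 m^2. Result: 515.2 m^2.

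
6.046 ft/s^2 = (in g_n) 0.1879. Check: 1 ft/s^2 = 0.3048 m/s^2, so 6.046 ft/s^2 = 6.046 * 0.3048 = 1.8428208 m/s^2. 1 g_n = 9.80665 m/s^2, so 1.8428208 m/s^2 = 1.8428208 / 9.80665 = 0.18791542 g_n ≈ 0.1879 g_n (4 s.f.).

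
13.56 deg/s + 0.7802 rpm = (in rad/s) 0.3184. Check: 1 deg/s = 0.017453293 rad/s, so 13.56 deg/s = 13.56 * 0.017453293 = 0.23666665 rad/s. 1 rpm = 0.10471976 rad/s, so 0.7802 rpm = 0.7802 * 0.10471976 = 0.081702353 rad/s. Sum: 0.23666665 + 0.081702353 = 0.318369 rad/s. Result: 0.318369 rad/s ≈ 0.3184 rad/s (4 s.f.).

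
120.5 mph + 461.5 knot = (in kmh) 1049. Check: 1 mph = 0.44704 m/s, so 120.5 mph = 120.5 * 0.44704 = 53.86832 m/s. 1 knot = 0.51444444 m/s, so 461.5 knot = 461.5 * 0.51444444 = 237.41611 m/s. Sum: 53.86832 + 237.41611 = 291.28443 m/s. 1 kmh = 0.27777778 m/s, so 291.28443 m/s = 291.28443 / 0.27777778 = 1048.624 kmh ≈ 1049 kmh (4 s.f.).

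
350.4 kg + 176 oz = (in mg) 3.554e+08. Check: 350.4 kg is already in kg. 1 oz = 0.028349523 kg, so 176 oz = 176 * 0.028349523 = 4.9895161 kg. Sum: 350.4 + 4.9895161 = 355.38952 kg. 1 mg = 1e-06 kg, so 355.38952 kg = 355.38952 / 1e-06 = 3.5538952e+08 mg ≈ 3.554e+08 mg (4 s.f.).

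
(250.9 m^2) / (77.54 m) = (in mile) 250.9 m^2 is already in m^2. 77.54 m is already in m. Combine: 250.9 m^2 / 77.54 m = 3.2357493 m. 1 mile = 1609.344 m, so 3.2357493 m = 3.2357493 / 1609.344 = 0.0020106014 mile ≈ 0.002011 mile (4 s.f.). Final answer: 0.002011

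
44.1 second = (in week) 7.292e-05. Check: 44.1 second = 44.1 s. 1 week = 604800 s, so 44.1 s = 44.1 / 604800 = 7.2916667e-05 week ≈ 7.292e-05 week (4 s.f.).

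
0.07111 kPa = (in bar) 0.0007111. Check: 1 kPa = 1000 Pa, so 0.07111 kPa = 0.07111 * 1000 = 71.11 Pa. 1 bar = 100000 Pa, so 71.11 Pa = 71.11 / 100000 = 0.0007111 bar.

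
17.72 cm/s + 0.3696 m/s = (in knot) 1.063. Check: 1 cm/s = 0.01 m/s, so 17.72 cm/s = 17.72 * 0.01 = 0.1772 m/s. 0.3696 m/s is already in m/s. Sum: 0.1772 + 0.3696 = 0.5468 m/s. 1 knot = 0.51444444 m/s, so 0.5468 m/s = 0.5468 / 0.51444444 = 1.0628942 knot ≈ 1.063 knot (4 s.f.).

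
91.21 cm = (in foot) 1 cm = 0.01 m, so 91.21 cm = 91.21 * 0.01 = 0.9121 m. 1 foot = 0.3048 m, so 0.9121 m = 0.9121 / 0.3048 = 2.9924541 foot ≈ 2.992 foot (4 s.f.). Final answer: 2.992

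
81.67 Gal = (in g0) 1 Gal = 0.01 m/s^2, so 81.67 Gal = 81.67 * 0.01 = 0.8167 m/s^2. 1 g0 = 9.80665 m/s^2, so 0.8167 m/s^2 = 0.8167 / 9.80665 = 0.083280223 g0 ≈ 0.08328 g0 (4 s.f.). Final answer: 0.08328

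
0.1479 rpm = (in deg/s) 0.8874. Check: 1 rpm = 0.10471976 rad/s, so 0.1479 rpm = 0.1479 * 0.10471976 = 0.015488052 rad/s. 1 deg/s = 0.017453293 rad/s, so 0.015488052 rad/s = 0.015488052 / 0.017453293 = 0.8874 deg/s.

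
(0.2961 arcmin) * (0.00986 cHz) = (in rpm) 1 arcmin = 0.00029088821 rad, so 0.2961 arcmin = 0.2961 * 0.00029088821 = 8.6131999e-05 rad. 1 cHz = 0.01 Hz, so 0.00986 cHz = 0.00986 * 0.01 = 9.86e-05 Hz. Combine: 8.6131999e-05 rad * 9.86e-05 Hz = 8.4926151e-09 rad/s. 1 rpm = 0.10471976 rad/s, so 8.4926151e-09 rad/s = 8.4926151e-09 / 0.10471976 = 8.10985e-08 rpm ≈ 8.11e-08 rpm (4 s.f.). Final answer: 8.11e-08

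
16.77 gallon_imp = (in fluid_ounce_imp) 1 gallon_imp = 0.00454609 m^3, so 16.77 gallon_imp = 16.77 * 0.00454609 = 0.076237929 m^3. 1 fluid_ounce_imp = 2.8413063e-05 m^3, so 0.076237929 m^3 = 0.076237929 / 2.8413063e-05 = 2683.2 fluid_ounce_imp ≈ 2683 fluid_ounce_imp (4 s.f.). Final answer: 2683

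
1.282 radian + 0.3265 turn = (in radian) 3.333. Check: 1.282 radian = 1.282 rad. 1 turn = 6.2831853 rad, so 0.3265 turn = 0.3265 * 6.2831853 = 2.05146 rad. Sum: 1.282 + 2.05146 = 3.33346 rad. 3.33346 rad = 3.33346 radian ≈ 3.333 radian (4 s.f.).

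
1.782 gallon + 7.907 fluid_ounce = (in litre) 6.979. Check: 1 gallon = 0.0037854118 m^3, so 1.782 gallon = 1.782 * 0.0037854118 = 0.0067456038 m^3. 1 fluid_ounce = 2.957353e-05 m^3, so 7.907 fluid_ounce = 7.907 * 2.957353e-05 = 0.0002338379 m^3. Sum: 0.0067456038 + 0.0002338379 = 0.0069794417 m^3. 1 litre = 0.001 m^3, so 0.0069794417 m^3 = 0.0069794417 / 0.001 = 6.9794417 litre ≈ 6.979 litre (4 s.f.).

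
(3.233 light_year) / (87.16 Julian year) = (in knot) 1 light_year = 9.4607305e+15 m, so 3.233 light_year = 3.233 * 9.4607305e+15 = 3.0586542e+16 m. 1 Julian year = 31557600 s, so 87.16 Julian year = 87.16 * 31557600 = 2.7505604e+09 s. Combine: 3.0586542e+16 m / 2.7505604e+09 s = 11120113 m/s. 1 knot = 0.51444444 m/s, so 11120113 m/s = 11120113 / 0.51444444 = 21615770 knot ≈ 2.162e+07 knot (4 s.f.). Final answer: 2.162e+07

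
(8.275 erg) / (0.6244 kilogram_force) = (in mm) 1 erg = 1e-07 J, so 8.275 erg = 8.275 * 1e-07 = 8.275e-07 J. 1 kilogram_force = 9.80665 N, so 0.6244 kilogram_force = 0.6244 * 9.80665 = 6.1232723 N. Combine: 8.275e-07 J / 6.1232723 N = 1.3514016e-07 m. 1 mm = 0.001 m, so 1.3514016e-07 m = 1.3514016e-07 / 0.001 = 0.00013514016 mm ≈ 0.0001351 mm (4 s.f.). Final answer: 0.0001351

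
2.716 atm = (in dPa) 1 atm = 101325 Pa, so 2.716 atm = 2.716 * 101325 = 275198.7 Pa. 1 dPa = 0.1 Pa, so 275198.7 Pa = 275198.7 / 0.1 = 2751987 dPa ≈ 2.752e+06 dPa (4 s.f.). Final answer: 2.752e+06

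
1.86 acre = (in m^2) 1 acre = 4046.8564 m^2, so 1.86 acre = 1.86 * 4046.8564 = 7527.1529 m^2. Result: 7527.1529 m^2 ≈ 7527 m^2 (4 s.f.). Final answer: 7527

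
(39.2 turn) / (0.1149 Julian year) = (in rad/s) 1 turn = 6.2831853 rad, so 39.2 turn = 39.2 * 6.2831853 = 246.30086 rad. 1 Julian year = 31557600 s, so 0.1149 Julian year = 0.1149 * 31557600 = 3625968.2 s. Combine: 246.30086 rad / 3625968.2 s = 6.7926923e-05 rad/s. Result: 6.7926923e-05 rad/s ≈ 6.793e-05 rad/s (4 s.f.). Final answer: 6.793e-05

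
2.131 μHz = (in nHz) 2131. Check: 1 μHz = 1e-06 Hz, so 2.131 μHz = 2.131 * 1e-06 = 2.131e-06 Hz. 1 nHz = 1e-09 Hz, so 2.131e-06 Hz = 2.131e-06 / 1e-09 = 2131 nHz.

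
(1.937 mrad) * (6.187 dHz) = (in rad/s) 1 mrad = 0.001 rad, so 1.937 mrad = 1.937 * 0.001 = 0.001937 rad. 1 dHz = 0.1 Hz, so 6.187 dHz = 6.187 * 0.1 = 0.6187 Hz. Combine: 0.001937 rad * 0.6187 Hz = 0.0011984219 rad/s. Result: 0.0011984219 rad/s ≈ 0.001198 rad/s (4 s.f.). Final answer: 0.001198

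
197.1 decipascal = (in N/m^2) 1 decipascal = 0.1 Pa, so 197.1 decipascal = 197.1 * 0.1 = 19.71 Pa. 19.71 Pa = 19.71 N/m^2. Final answer: 19.71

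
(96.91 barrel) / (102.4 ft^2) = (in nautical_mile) 0.0008745. Check: 1 barrel = 0.15898729 m^3, so 96.91 barrel = 96.91 * 0.15898729 = 15.407459 m^3. 1 ft^2 = 0.09290304 m^2, so 102.4 ft^2 = 102.4 * 0.09290304 = 9.5132713 m^2. Combine: 15.407459 m^3 / 9.5132713 m^2 = 1.6195753 m. 1 nautical_mile = 1852 m, so 1.6195753 m = 1.6195753 / 1852 = 0.00087450068 nautical_mile ≈ 0.0008745 nautical_mile (4 s.f.).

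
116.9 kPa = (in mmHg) 1 kPa = 1000 Pa, so 116.9 kPa = 116.9 * 1000 = 116900 Pa. 1 mmHg = 133.32237 Pa, so 116900 Pa = 116900 / 133.32237 = 876.82211 mmHg ≈ 876.8 mmHg (4 s.f.). Final answer: 876.8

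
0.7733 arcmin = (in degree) 0.01289. Check: 1 arcmin = 0.00029088821 rad, so 0.7733 arcmin = 0.7733 * 0.00029088821 = 0.00022494385 rad. 1 degree = 0.017453293 rad, so 0.00022494385 rad = 0.00022494385 / 0.017453293 = 0.012888333 degree ≈ 0.01289 degree (4 s.f.).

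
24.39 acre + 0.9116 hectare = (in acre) 1 acre = 4046.8564 m^2, so 24.39 acre = 24.39 * 4046.8564 = 98702.828 m^2. 1 hectare = 10000 m^2, so 0.9116 hectare = 0.9116 * 10000 = 9116 m^2. Sum: 98702.828 + 9116 = 107818.83 m^2. 1 acre = 4046.8564 m^2, so 107818.83 m^2 = 107818.83 / 4046.8564 = 26.642613 acre ≈ 26.64 acre (4 s.f.). Final answer: 26.64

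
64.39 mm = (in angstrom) 6.439e+08. Check: 1 mm = 0.001 m, so 64.39 mm = 64.39 * 0.001 = 0.06439 m. 1 angstrom = 1e-10 m, so 0.06439 m = 0.06439 / 1e-10 = 6.439e+08 angstrom.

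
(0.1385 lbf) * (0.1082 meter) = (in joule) 0.06666. Check: 1 lbf = 4.4482216 N, so 0.1385 lbf = 0.1385 * 4.4482216 = 0.61607869 N. 0.1082 meter = 0.1082 m. Combine: 0.61607869 N * 0.1082 m = 0.066659715 J. 0.066659715 J = 0.066659715 joule ≈ 0.06666 joule (4 s.f.).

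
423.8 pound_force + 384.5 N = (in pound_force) 510.2. Check: 1 pound_force = 4.4482216 N, so 423.8 pound_force = 423.8 * 4.4482216 = 1885.1563 N. 384.5 N is already in N. Sum: 1885.1563 + 384.5 = 2269.6563 N. 1 pound_force = 4.4482216 N, so 2269.6563 N = 2269.6563 / 4.4482216 = 510.23904 pound_force ≈ 510.2 pound_force (4 s.f.).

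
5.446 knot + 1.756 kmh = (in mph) 7.358. Check: 1 knot = 0.51444444 m/s, so 5.446 knot = 5.446 * 0.51444444 = 2.8016644 m/s. 1 kmh = 0.27777778 m/s, so 1.756 kmh = 1.756 * 0.27777778 = 0.48777778 m/s. Sum: 2.8016644 + 0.48777778 = 3.2894422 m/s. 1 mph = 0.44704 m/s, so 3.2894422 m/s = 3.2894422 / 0.44704 = 7.3582727 mph ≈ 7.358 mph (4 s.f.).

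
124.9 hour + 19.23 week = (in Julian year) 0.3828. Check: 1 hour = 3600 s, so 124.9 hour = 124.9 * 3600 = 449640 s. 1 week = 604800 s, so 19.23 week = 19.23 * 604800 = 11630304 s. Sum: 449640 + 11630304 = 12079944 s. 1 Julian year = 31557600 s, so 12079944 s = 12079944 / 31557600 = 0.38279033 Julian year ≈ 0.3828 Julian year (4 s.f.).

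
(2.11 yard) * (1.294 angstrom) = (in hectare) 1 yard = 0.9144 m, so 2.11 yard = 2.11 * 0.9144 = 1.929384 m. 1 angstrom = 1e-10 m, so 1.294 angstrom = 1.294 * 1e-10 = 1.294e-10 m. Combine: 1.929384 m * 1.294e-10 m = 2.4966229e-10 m^2. 1 hectare = 10000 m^2, so 2.4966229e-10 m^2 = 2.4966229e-10 / 10000 = 2.4966229e-14 hectare ≈ 2.497e-14 hectare (4 s.f.). Final answer: 2.497e-14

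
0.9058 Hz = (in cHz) 90.58. Check: 1 cHz = 0.01 Hz, so 0.9058 Hz = 0.9058 / 0.01 = 90.58 cHz.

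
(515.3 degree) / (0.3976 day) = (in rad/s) 1 degree = 0.017453293 rad, so 515.3 degree = 515.3 * 0.017453293 = 8.9936816 rad. 1 day = 86400 s, so 0.3976 day = 0.3976 * 86400 = 34352.64 s. Combine: 8.9936816 rad / 34352.64 s = 0.00026180467 rad/s. Result: 0.00026180467 rad/s ≈ 0.0002618 rad/s (4 s.f.). Final answer: 0.0002618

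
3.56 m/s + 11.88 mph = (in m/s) 3.56 m/s is already in m/s. 1 mph = 0.44704 m/s, so 11.88 mph = 11.88 * 0.44704 = 5.3108352 m/s. Sum: 3.56 + 5.3108352 = 8.8708352 m/s. Result: 8.8708352 m/s ≈ 8.871 m/s (4 s.f.). Final answer: 8.871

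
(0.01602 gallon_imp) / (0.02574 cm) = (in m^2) 1 gallon_imp = 0.00454609 m^3, so 0.01602 gallon_imp = 0.01602 * 0.00454609 = 7.2828362e-05 m^3. 1 cm = 0.01 m, so 0.02574 cm = 0.02574 * 0.01 = 0.0002574 m. Combine: 7.2828362e-05 m^3 / 0.0002574 m = 0.28293847 m^2. Result: 0.28293847 m^2 ≈ 0.2829 m^2 (4 s.f.). Final answer: 0.2829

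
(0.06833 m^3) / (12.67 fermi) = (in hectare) 5.393e+08. Check: 0.06833 m^3 is already in m^3. 1 fermi = 1e-15 m, so 12.67 fermi = 12.67 * 1e-15 = 1.267e-14 m. Combine: 0.06833 m^3 / 1.267e-14 m = 5.3930545e+12 m^2. 1 hectare = 10000 m^2, so 5.3930545e+12 m^2 = 5.3930545e+12 / 10000 = 5.3930545e+08 hectare ≈ 5.393e+08 hectare (4 s.f.).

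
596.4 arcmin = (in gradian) 1 arcmin = 0.00029088821 rad, so 596.4 arcmin = 596.4 * 0.00029088821 = 0.17348573 rad. 1 gradian = 0.015707963 rad, so 0.17348573 rad = 0.17348573 / 0.015707963 = 11.044444 gradian ≈ 11.04 gradian (4 s.f.). Final answer: 11.04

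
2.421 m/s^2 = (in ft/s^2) 1 ft/s^2 = 0.3048 m/s^2, so 2.421 m/s^2 = 2.421 / 0.3048 = 7.9429134 ft/s^2 ≈ 7.943 ft/s^2 (4 s.f.). Final answer: 7.943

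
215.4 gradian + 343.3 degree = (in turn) 1.492. Check: 1 gradian = 0.015707963 rad, so 215.4 gradian = 215.4 * 0.015707963 = 3.3834953 rad. 1 degree = 0.017453293 rad, so 343.3 degree = 343.3 * 0.017453293 = 5.9917153 rad. Sum: 3.3834953 + 5.9917153 = 9.3752106 rad. 1 turn = 6.2831853 rad, so 9.3752106 rad = 9.3752106 / 6.2831853 = 1.4921111 turn ≈ 1.492 turn (4 s.f.).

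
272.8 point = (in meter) 1 point = 0.00035277778 m, so 272.8 point = 272.8 * 0.00035277778 = 0.096237778 m. 0.096237778 m = 0.096237778 meter ≈ 0.09624 meter (4 s.f.). Final answer: 0.09624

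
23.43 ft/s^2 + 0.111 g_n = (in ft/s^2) 27. Check: 1 ft/s^2 = 0.3048 m/s^2, so 23.43 ft/s^2 = 23.43 * 0.3048 = 7.141464 m/s^2. 1 g_n = 9.80665 m/s^2, so 0.111 g_n = 0.111 * 9.80665 = 1.0885381 m/s^2. Sum: 7.141464 + 1.0885381 = 8.2300022 m/s^2. 1 ft/s^2 = 0.3048 m/s^2, so 8.2300022 m/s^2 = 8.2300022 / 0.3048 = 27.001319 ft/s^2 ≈ 27 ft/s^2 (4 s.f.).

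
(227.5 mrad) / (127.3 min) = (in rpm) 1 mrad = 0.001 rad, so 227.5 mrad = 227.5 * 0.001 = 0.2275 rad. 1 min = 60 s, so 127.3 min = 127.3 * 60 = 7638 s. Combine: 0.2275 rad / 7638 s = 2.9785284e-05 rad/s. 1 rpm = 0.10471976 rad/s, so 2.9785284e-05 rad/s = 2.9785284e-05 / 0.10471976 = 0.00028442851 rpm ≈ 0.0002844 rpm (4 s.f.). Final answer: 0.0002844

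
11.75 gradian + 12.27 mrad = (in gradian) 12.53. Check: 1 gradian = 0.015707963 rad, so 11.75 gradian = 11.75 * 0.015707963 = 0.18456857 rad. 1 mrad = 0.001 rad, so 12.27 mrad = 12.27 * 0.001 = 0.01227 rad. Sum: 0.18456857 + 0.01227 = 0.19683857 rad. 1 gradian = 0.015707963 rad, so 0.19683857 rad = 0.19683857 / 0.015707963 = 12.531132 gradian ≈ 12.53 gradian (4 s.f.).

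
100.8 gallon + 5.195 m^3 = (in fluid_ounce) 1 gallon = 0.0037854118 m^3, so 100.8 gallon = 100.8 * 0.0037854118 = 0.38156951 m^3. 5.195 m^3 is already in m^3. Sum: 0.38156951 + 5.195 = 5.5765695 m^3. 1 fluid_ounce = 2.957353e-05 m^3, so 5.5765695 m^3 = 5.5765695 / 2.957353e-05 = 188566.25 fluid_ounce ≈ 1.886e+05 fluid_ounce (4 s.f.). Final answer: 1.886e+05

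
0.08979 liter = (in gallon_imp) 1 liter = 0.001 m^3, so 0.08979 liter = 0.08979 * 0.001 = 8.979e-05 m^3. 1 gallon_imp = 0.00454609 m^3, so 8.979e-05 m^3 = 8.979e-05 / 0.00454609 = 0.019751039 gallon_imp ≈ 0.01975 gallon_imp (4 s.f.). Final answer: 0.01975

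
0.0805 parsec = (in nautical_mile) 1.341e+12. Check: 1 parsec = 3.0856776e+16 m, so 0.0805 parsec = 0.0805 * 3.0856776e+16 = 2.4839705e+15 m. 1 nautical_mile = 1852 m, so 2.4839705e+15 m = 2.4839705e+15 / 1852 = 1.3412367e+12 nautical_mile ≈ 1.341e+12 nautical_mile (4 s.f.).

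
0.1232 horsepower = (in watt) 1 horsepower = 745.69987 W, so 0.1232 horsepower = 0.1232 * 745.69987 = 91.870224 W. 91.870224 W = 91.870224 watt ≈ 91.87 watt (4 s.f.). Final answer: 91.87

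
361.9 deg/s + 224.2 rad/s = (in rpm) 1 deg/s = 0.017453293 rad/s, so 361.9 deg/s = 361.9 * 0.017453293 = 6.3163466 rad/s. 224.2 rad/s is already in rad/s. Sum: 6.3163466 + 224.2 = 230.51635 rad/s. 1 rpm = 0.10471976 rad/s, so 230.51635 rad/s = 230.51635 / 0.10471976 = 2201.269 rpm ≈ 2201 rpm (4 s.f.). Final answer: 2201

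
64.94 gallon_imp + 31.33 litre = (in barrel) 1 gallon_imp = 0.00454609 m^3, so 64.94 gallon_imp = 64.94 * 0.00454609 = 0.29522308 m^3. 1 litre = 0.001 m^3, so 31.33 litre = 31.33 * 0.001 = 0.03133 m^3. Sum: 0.29522308 + 0.03133 = 0.32655308 m^3. 1 barrel = 0.15898729 m^3, so 0.32655308 m^3 = 0.32655308 / 0.15898729 = 2.0539571 barrel ≈ 2.054 barrel (4 s.f.). Final answer: 2.054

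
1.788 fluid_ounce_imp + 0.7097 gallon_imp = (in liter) 3.277. Check: 1 fluid_ounce_imp = 2.8413063e-05 m^3, so 1.788 fluid_ounce_imp = 1.788 * 2.8413063e-05 = 5.0802556e-05 m^3. 1 gallon_imp = 0.00454609 m^3, so 0.7097 gallon_imp = 0.7097 * 0.00454609 = 0.0032263601 m^3. Sum: 5.0802556e-05 + 0.0032263601 = 0.0032771626 m^3. 1 liter = 0.001 m^3, so 0.0032771626 m^3 = 0.0032771626 / 0.001 = 3.2771626 liter ≈ 3.277 liter (4 s.f.).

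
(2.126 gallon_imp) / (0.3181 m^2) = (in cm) 1 gallon_imp = 0.00454609 m^3, so 2.126 gallon_imp = 2.126 * 0.00454609 = 0.0096649873 m^3. 0.3181 m^2 is already in m^2. Combine: 0.0096649873 m^3 / 0.3181 m^2 = 0.030383487 m. 1 cm = 0.01 m, so 0.030383487 m = 0.030383487 / 0.01 = 3.0383487 cm ≈ 3.038 cm (4 s.f.). Final answer: 3.038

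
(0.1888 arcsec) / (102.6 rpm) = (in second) 8.519e-08. Check: 1 arcsec = 4.8481368e-06 rad, so 0.1888 arcsec = 0.1888 * 4.8481368e-06 = 9.1532823e-07 rad. 1 rpm = 0.10471976 rad/s, so 102.6 rpm = 102.6 * 0.10471976 = 10.744247 rad/s. Combine: 9.1532823e-07 rad / 10.744247 rad/s = 8.5192405e-08 s. 8.5192405e-08 s = 8.5192405e-08 second ≈ 8.519e-08 second (4 s.f.).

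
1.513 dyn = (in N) 1 dyn = 1e-05 N, so 1.513 dyn = 1.513 * 1e-05 = 1.513e-05 N. Result: 1.513e-05 N. Final answer: 1.513e-05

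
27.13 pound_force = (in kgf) 12.31. Check: 1 pound_force = 4.4482216 N, so 27.13 pound_force = 27.13 * 4.4482216 = 120.68025 N. 1 kgf = 9.80665 N, so 120.68025 N = 120.68025 / 9.80665 = 12.305961 kgf ≈ 12.31 kgf (4 s.f.).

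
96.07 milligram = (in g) 1 milligram = 1e-06 kg, so 96.07 milligram = 96.07 * 1e-06 = 9.607e-05 kg. 1 g = 0.001 kg, so 9.607e-05 kg = 9.607e-05 / 0.001 = 0.09607 g. Final answer: 0.09607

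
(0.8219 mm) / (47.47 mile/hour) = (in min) 6.455e-07. Check: 1 mm = 0.001 m, so 0.8219 mm = 0.8219 * 0.001 = 0.0008219 m. 1 mile/hour = 0.44704 m/s, so 47.47 mile/hour = 47.47 * 0.44704 = 21.220989 m/s. Combine: 0.0008219 m / 21.220989 m/s = 3.8730523e-05 s. 1 min = 60 s, so 3.8730523e-05 s = 3.8730523e-05 / 60 = 6.4550872e-07 min ≈ 6.455e-07 min (4 s.f.).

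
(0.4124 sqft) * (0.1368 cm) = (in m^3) 1 sqft = 0.09290304 m^2, so 0.4124 sqft = 0.4124 * 0.09290304 = 0.038313214 m^2. 1 cm = 0.01 m, so 0.1368 cm = 0.1368 * 0.01 = 0.001368 m. Combine: 0.038313214 m^2 * 0.001368 m = 5.2412476e-05 m^3. Result: 5.2412476e-05 m^3 ≈ 5.241e-05 m^3 (4 s.f.). Final answer: 5.241e-05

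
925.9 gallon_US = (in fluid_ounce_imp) 1.234e+05. Check: 1 gallon_US = 0.0037854118 m^3, so 925.9 gallon_US = 925.9 * 0.0037854118 = 3.5049128 m^3. 1 fluid_ounce_imp = 2.8413063e-05 m^3, so 3.5049128 m^3 = 3.5049128 / 2.8413063e-05 = 123355.68 fluid_ounce_imp ≈ 1.234e+05 fluid_ounce_imp (4 s.f.).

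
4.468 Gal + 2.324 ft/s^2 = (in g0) 0.07679. Check: 1 Gal = 0.01 m/s^2, so 4.468 Gal = 4.468 * 0.01 = 0.04468 m/s^2. 1 ft/s^2 = 0.3048 m/s^2, so 2.324 ft/s^2 = 2.324 * 0.3048 = 0.7083552 m/s^2. Sum: 0.04468 + 0.7083552 = 0.7530352 m/s^2. 1 g0 = 9.80665 m/s^2, so 0.7530352 m/s^2 = 0.7530352 / 9.80665 = 0.07678822 g0 ≈ 0.07679 g0 (4 s.f.).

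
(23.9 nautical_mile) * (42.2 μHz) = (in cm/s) 1 nautical_mile = 1852 m, so 23.9 nautical_mile = 23.9 * 1852 = 44262.8 m. 1 μHz = 1e-06 Hz, so 42.2 μHz = 42.2 * 1e-06 = 4.22e-05 Hz. Combine: 44262.8 m * 4.22e-05 Hz = 1.8678902 m/s. 1 cm/s = 0.01 m/s, so 1.8678902 m/s = 1.8678902 / 0.01 = 186.78902 cm/s ≈ 186.8 cm/s (4 s.f.). Final answer: 186.8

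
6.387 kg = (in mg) 1 mg = 1e-06 kg, so 6.387 kg = 6.387 / 1e-06 = 6387000 mg ≈ 6.387e+06 mg (4 s.f.). Final answer: 6.387e+06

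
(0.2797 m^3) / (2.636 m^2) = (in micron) 0.2797 m^3 is already in m^3. 2.636 m^2 is already in m^2. Combine: 0.2797 m^3 / 2.636 m^2 = 0.10610774 m. 1 micron = 1e-06 m, so 0.10610774 m = 0.10610774 / 1e-06 = 106107.74 micron ≈ 1.061e+05 micron (4 s.f.). Final answer: 1.061e+05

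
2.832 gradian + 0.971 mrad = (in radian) 0.04546. Check: 1 gradian = 0.015707963 rad, so 2.832 gradian = 2.832 * 0.015707963 = 0.044484952 rad. 1 mrad = 0.001 rad, so 0.971 mrad = 0.971 * 0.001 = 0.000971 rad. Sum: 0.044484952 + 0.000971 = 0.045455952 rad. 0.045455952 rad = 0.045455952 radian ≈ 0.04546 radian (4 s.f.).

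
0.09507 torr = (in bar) 1 torr = 133.32237 Pa, so 0.09507 torr = 0.09507 * 133.32237 = 12.674958 Pa. 1 bar = 100000 Pa, so 12.674958 Pa = 12.674958 / 100000 = 0.00012674958 bar ≈ 0.0001267 bar (4 s.f.). Final answer: 0.0001267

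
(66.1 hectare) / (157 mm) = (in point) 1 hectare = 10000 m^2, so 66.1 hectare = 66.1 * 10000 = 661000 m^2. 1 mm = 0.001 m, so 157 mm = 157 * 0.001 = 0.157 m. Combine: 661000 m^2 / 0.157 m = 4210191.1 m. 1 point = 0.00035277778 m, so 4210191.1 m = 4210191.1 / 0.00035277778 = 1.19344e+10 point ≈ 1.193e+10 point (4 s.f.). Final answer: 1.193e+10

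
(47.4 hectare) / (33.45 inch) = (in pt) 1.581e+09. Check: 1 hectare = 10000 m^2, so 47.4 hectare = 47.4 * 10000 = 474000 m^2. 1 inch = 0.0254 m, so 33.45 inch = 33.45 * 0.0254 = 0.84963 m. Combine: 474000 m^2 / 0.84963 m = 557889.91 m. 1 pt = 0.00035277778 m, so 557889.91 m = 557889.91 / 0.00035277778 = 1.5814202e+09 pt ≈ 1.581e+09 pt (4 s.f.).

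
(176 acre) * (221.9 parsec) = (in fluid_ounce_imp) 1.716e+29. Check: 1 acre = 4046.8564 m^2, so 176 acre = 176 * 4046.8564 = 712246.73 m^2. 1 parsec = 3.0856776e+16 m, so 221.9 parsec = 221.9 * 3.0856776e+16 = 6.8471186e+18 m. Combine: 712246.73 m^2 * 6.8471186e+18 m = 4.8768378e+24 m^3. 1 fluid_ounce_imp = 2.8413063e-05 m^3, so 4.8768378e+24 m^3 = 4.8768378e+24 / 2.8413063e-05 = 1.716407e+29 fluid_ounce_imp ≈ 1.716e+29 fluid_ounce_imp (4 s.f.).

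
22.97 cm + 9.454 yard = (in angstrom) 1 cm = 0.01 m, so 22.97 cm = 22.97 * 0.01 = 0.2297 m. 1 yard = 0.9144 m, so 9.454 yard = 9.454 * 0.9144 = 8.6447376 m. Sum: 0.2297 + 8.6447376 = 8.8744376 m. 1 angstrom = 1e-10 m, so 8.8744376 m = 8.8744376 / 1e-10 = 8.8744376e+10 angstrom ≈ 8.874e+10 angstrom (4 s.f.). Final answer: 8.874e+10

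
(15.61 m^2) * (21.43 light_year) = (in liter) 15.61 m^2 is already in m^2. 1 light_year = 9.4607305e+15 m, so 21.43 light_year = 21.43 * 9.4607305e+15 = 2.0274345e+17 m. Combine: 15.61 m^2 * 2.0274345e+17 m = 3.1648253e+18 m^3. 1 liter = 0.001 m^3, so 3.1648253e+18 m^3 = 3.1648253e+18 / 0.001 = 3.1648253e+21 liter ≈ 3.165e+21 liter (4 s.f.). Final answer: 3.165e+21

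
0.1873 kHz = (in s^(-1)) 187.3. Check: 1 kHz = 1000 Hz, so 0.1873 kHz = 0.1873 * 1000 = 187.3 Hz. 187.3 Hz = 187.3 s^(-1).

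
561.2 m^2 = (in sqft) 6041. Check: 1 sqft = 0.09290304 m^2, so 561.2 m^2 = 561.2 / 0.09290304 = 6040.7065 sqft ≈ 6041 sqft (4 s.f.).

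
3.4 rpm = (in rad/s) 1 rpm = 0.10471976 rad/s, so 3.4 rpm = 3.4 * 0.10471976 = 0.35604717 rad/s. Result: 0.35604717 rad/s ≈ 0.356 rad/s (4 s.f.). Final answer: 0.356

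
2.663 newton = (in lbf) 0.5987. Check: 2.663 newton = 2.663 N. 1 lbf = 4.4482216 N, so 2.663 N = 2.663 / 4.4482216 = 0.59866622 lbf ≈ 0.5987 lbf (4 s.f.).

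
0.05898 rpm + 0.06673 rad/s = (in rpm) 1 rpm = 0.10471976 rad/s, so 0.05898 rpm = 0.05898 * 0.10471976 = 0.0061763712 rad/s. 0.06673 rad/s is already in rad/s. Sum: 0.0061763712 + 0.06673 = 0.072906371 rad/s. 1 rpm = 0.10471976 rad/s, so 0.072906371 rad/s = 0.072906371 / 0.10471976 = 0.69620456 rpm ≈ 0.6962 rpm (4 s.f.). Final answer: 0.6962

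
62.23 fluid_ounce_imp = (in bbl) 0.01112. Check: 1 fluid_ounce_imp = 2.8413063e-05 m^3, so 62.23 fluid_ounce_imp = 62.23 * 2.8413063e-05 = 0.0017681449 m^3. 1 bbl = 0.15898729 m^3, so 0.0017681449 m^3 = 0.0017681449 / 0.15898729 = 0.011121297 bbl ≈ 0.01112 bbl (4 s.f.).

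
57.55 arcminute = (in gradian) 1.066. Check: 1 arcminute = 0.00029088821 rad, so 57.55 arcminute = 57.55 * 0.00029088821 = 0.016740616 rad. 1 gradian = 0.015707963 rad, so 0.016740616 rad = 0.016740616 / 0.015707963 = 1.0657407 gradian ≈ 1.066 gradian (4 s.f.).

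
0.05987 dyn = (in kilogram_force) 6.105e-08. Check: 1 dyn = 1e-05 N, so 0.05987 dyn = 0.05987 * 1e-05 = 5.987e-07 N. 1 kilogram_force = 9.80665 N, so 5.987e-07 N = 5.987e-07 / 9.80665 = 6.105041e-08 kilogram_force ≈ 6.105e-08 kilogram_force (4 s.f.).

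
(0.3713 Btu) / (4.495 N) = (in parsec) 1 Btu = 1055.0559 J, so 0.3713 Btu = 0.3713 * 1055.0559 = 391.74224 J. 4.495 N is already in N. Combine: 391.74224 J / 4.495 N = 87.150665 m. 1 parsec = 3.0856776e+16 m, so 87.150665 m = 87.150665 / 3.0856776e+16 = 2.8243607e-15 parsec ≈ 2.824e-15 parsec (4 s.f.). Final answer: 2.824e-15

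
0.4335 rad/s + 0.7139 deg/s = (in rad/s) 0.4335 rad/s is already in rad/s. 1 deg/s = 0.017453293 rad/s, so 0.7139 deg/s = 0.7139 * 0.017453293 = 0.012459906 rad/s. Sum: 0.4335 + 0.012459906 = 0.44595991 rad/s. Result: 0.44595991 rad/s ≈ 0.446 rad/s (4 s.f.). Final answer: 0.446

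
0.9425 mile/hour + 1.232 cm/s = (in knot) 1 mile/hour = 0.44704 m/s, so 0.9425 mile/hour = 0.9425 * 0.44704 = 0.4213352 m/s. 1 cm/s = 0.01 m/s, so 1.232 cm/s = 1.232 * 0.01 = 0.01232 m/s. Sum: 0.4213352 + 0.01232 = 0.4336552 m/s. 1 knot = 0.51444444 m/s, so 0.4336552 m/s = 0.4336552 / 0.51444444 = 0.84295827 knot ≈ 0.843 knot (4 s.f.). Final answer: 0.843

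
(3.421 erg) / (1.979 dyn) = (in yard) 1 erg = 1e-07 J, so 3.421 erg = 3.421 * 1e-07 = 3.421e-07 J. 1 dyn = 1e-05 N, so 1.979 dyn = 1.979 * 1e-05 = 1.979e-05 N. Combine: 3.421e-07 J / 1.979e-05 N = 0.017286508 m. 1 yard = 0.9144 m, so 0.017286508 m = 0.017286508 / 0.9144 = 0.018904755 yard ≈ 0.0189 yard (4 s.f.). Final answer: 0.0189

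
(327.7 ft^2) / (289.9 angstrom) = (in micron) 1.05e+15. Check: 1 ft^2 = 0.09290304 m^2, so 327.7 ft^2 = 327.7 * 0.09290304 = 30.444326 m^2. 1 angstrom = 1e-10 m, so 289.9 angstrom = 289.9 * 1e-10 = 2.899e-08 m. Combine: 30.444326 m^2 / 2.899e-08 m = 1.0501665e+09 m. 1 micron = 1e-06 m, so 1.0501665e+09 m = 1.0501665e+09 / 1e-06 = 1.0501665e+15 micron ≈ 1.05e+15 micron (4 s.f.).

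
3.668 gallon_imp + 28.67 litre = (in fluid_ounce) 1 gallon_imp = 0.00454609 m^3, so 3.668 gallon_imp = 3.668 * 0.00454609 = 0.016675058 m^3. 1 litre = 0.001 m^3, so 28.67 litre = 28.67 * 0.001 = 0.02867 m^3. Sum: 0.016675058 + 0.02867 = 0.045345058 m^3. 1 fluid_ounce = 2.957353e-05 m^3, so 0.045345058 m^3 = 0.045345058 / 2.957353e-05 = 1533.2988 fluid_ounce ≈ 1533 fluid_ounce (4 s.f.). Final answer: 1533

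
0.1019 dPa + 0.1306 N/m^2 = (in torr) 1 dPa = 0.1 Pa, so 0.1019 dPa = 0.1019 * 0.1 = 0.01019 Pa. 0.1306 N/m^2 = 0.1306 Pa. Sum: 0.01019 + 0.1306 = 0.14079 Pa. 1 torr = 133.32237 Pa, so 0.14079 Pa = 0.14079 / 133.32237 = 0.0010560118 torr ≈ 0.001056 torr (4 s.f.). Final answer: 0.001056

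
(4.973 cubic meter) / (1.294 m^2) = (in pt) 1.089e+04. Check: 4.973 cubic meter = 4.973 m^3. 1.294 m^2 is already in m^2. Combine: 4.973 m^3 / 1.294 m^2 = 3.8431221 m. 1 pt = 0.00035277778 m, so 3.8431221 m = 3.8431221 / 0.00035277778 = 10893.889 pt ≈ 1.089e+04 pt (4 s.f.).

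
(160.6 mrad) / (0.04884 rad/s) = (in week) 1 mrad = 0.001 rad, so 160.6 mrad = 160.6 * 0.001 = 0.1606 rad. 0.04884 rad/s is already in rad/s. Combine: 0.1606 rad / 0.04884 rad/s = 3.2882883 s. 1 week = 604800 s, so 3.2882883 s = 3.2882883 / 604800 = 5.4369846e-06 week ≈ 5.437e-06 week (4 s.f.). Final answer: 5.437e-06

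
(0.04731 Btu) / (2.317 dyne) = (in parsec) 1 Btu = 1055.0559 J, so 0.04731 Btu = 0.04731 * 1055.0559 = 49.914692 J. 1 dyne = 1e-05 N, so 2.317 dyne = 2.317 * 1e-05 = 2.317e-05 N. Combine: 49.914692 J / 2.317e-05 N = 2154281.1 m. 1 parsec = 3.0856776e+16 m, so 2154281.1 m = 2154281.1 / 3.0856776e+16 = 6.9815495e-11 parsec ≈ 6.982e-11 parsec (4 s.f.). Final answer: 6.982e-11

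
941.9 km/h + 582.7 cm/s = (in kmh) 1 km/h = 0.27777778 m/s, so 941.9 km/h = 941.9 * 0.27777778 = 261.63889 m/s. 1 cm/s = 0.01 m/s, so 582.7 cm/s = 582.7 * 0.01 = 5.827 m/s. Sum: 261.63889 + 5.827 = 267.46589 m/s. 1 kmh = 0.27777778 m/s, so 267.46589 m/s = 267.46589 / 0.27777778 = 962.8772 kmh ≈ 962.9 kmh (4 s.f.). Final answer: 962.9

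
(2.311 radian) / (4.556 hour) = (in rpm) 2.311 radian = 2.311 rad. 1 hour = 3600 s, so 4.556 hour = 4.556 * 3600 = 16401.6 s. Combine: 2.311 rad / 16401.6 s = 0.00014090089 rad/s. 1 rpm = 0.10471976 rad/s, so 0.00014090089 rad/s = 0.00014090089 / 0.10471976 = 0.0013455044 rpm ≈ 0.001346 rpm (4 s.f.). Final answer: 0.001346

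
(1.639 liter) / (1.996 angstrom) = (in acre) 2029. Check: 1 liter = 0.001 m^3, so 1.639 liter = 1.639 * 0.001 = 0.001639 m^3. 1 angstrom = 1e-10 m, so 1.996 angstrom = 1.996 * 1e-10 = 1.996e-10 m. Combine: 0.001639 m^3 / 1.996e-10 m = 8211422.8 m^2. 1 acre = 4046.8564 m^2, so 8211422.8 m^2 = 8211422.8 / 4046.8564 = 2029.0868 acre ≈ 2029 acre (4 s.f.).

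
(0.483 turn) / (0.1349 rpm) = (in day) 0.002486. Check: 1 turn = 6.2831853 rad, so 0.483 turn = 0.483 * 6.2831853 = 3.0347785 rad. 1 rpm = 0.10471976 rad/s, so 0.1349 rpm = 0.1349 * 0.10471976 = 0.014126695 rad/s. Combine: 3.0347785 rad / 0.014126695 rad/s = 214.8258 s. 1 day = 86400 s, so 214.8258 s = 214.8258 / 86400 = 0.0024864097 day ≈ 0.002486 day (4 s.f.).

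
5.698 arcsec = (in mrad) 1 arcsec = 4.8481368e-06 rad, so 5.698 arcsec = 5.698 * 4.8481368e-06 = 2.7624684e-05 rad. 1 mrad = 0.001 rad, so 2.7624684e-05 rad = 2.7624684e-05 / 0.001 = 0.027624684 mrad ≈ 0.02762 mrad (4 s.f.). Final answer: 0.02762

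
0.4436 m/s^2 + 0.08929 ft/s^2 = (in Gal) 47.08. Check: 0.4436 m/s^2 is already in m/s^2. 1 ft/s^2 = 0.3048 m/s^2, so 0.08929 ft/s^2 = 0.08929 * 0.3048 = 0.027215592 m/s^2. Sum: 0.4436 + 0.027215592 = 0.47081559 m/s^2. 1 Gal = 0.01 m/s^2, so 0.47081559 m/s^2 = 0.47081559 / 0.01 = 47.081559 Gal ≈ 47.08 Gal (4 s.f.).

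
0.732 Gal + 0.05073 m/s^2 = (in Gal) 1 Gal = 0.01 m/s^2, so 0.732 Gal = 0.732 * 0.01 = 0.00732 m/s^2. 0.05073 m/s^2 is already in m/s^2. Sum: 0.00732 + 0.05073 = 0.05805 m/s^2. 1 Gal = 0.01 m/s^2, so 0.05805 m/s^2 = 0.05805 / 0.01 = 5.805 Gal. Final answer: 5.805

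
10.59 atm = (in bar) 10.73. Check: 1 atm = 101325 Pa, so 10.59 atm = 10.59 * 101325 = 1073031.8 Pa. 1 bar = 100000 Pa, so 1073031.8 Pa = 1073031.8 / 100000 = 10.730317 bar ≈ 10.73 bar (4 s.f.).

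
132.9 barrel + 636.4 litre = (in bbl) 136.9. Check: 1 barrel = 0.15898729 m^3, so 132.9 barrel = 132.9 * 0.15898729 = 21.129411 m^3. 1 litre = 0.001 m^3, so 636.4 litre = 636.4 * 0.001 = 0.6364 m^3. Sum: 21.129411 + 0.6364 = 21.765811 m^3. 1 bbl = 0.15898729 m^3, so 21.765811 m^3 = 21.765811 / 0.15898729 = 136.90284 bbl ≈ 136.9 bbl (4 s.f.).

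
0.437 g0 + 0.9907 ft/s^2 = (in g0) 0.4678. Check: 1 g0 = 9.80665 m/s^2, so 0.437 g0 = 0.437 * 9.80665 = 4.285506 m/s^2. 1 ft/s^2 = 0.3048 m/s^2, so 0.9907 ft/s^2 = 0.9907 * 0.3048 = 0.30196536 m/s^2. Sum: 4.285506 + 0.30196536 = 4.5874714 m/s^2. 1 g0 = 9.80665 m/s^2, so 4.5874714 m/s^2 = 4.5874714 / 9.80665 = 0.4677919 g0 ≈ 0.4678 g0 (4 s.f.).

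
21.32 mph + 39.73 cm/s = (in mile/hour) 22.21. Check: 1 mph = 0.44704 m/s, so 21.32 mph = 21.32 * 0.44704 = 9.5308928 m/s. 1 cm/s = 0.01 m/s, so 39.73 cm/s = 39.73 * 0.01 = 0.3973 m/s. Sum: 9.5308928 + 0.3973 = 9.9281928 m/s. 1 mile/hour = 0.44704 m/s, so 9.9281928 m/s = 9.9281928 / 0.44704 = 22.208735 mile/hour ≈ 22.21 mile/hour (4 s.f.).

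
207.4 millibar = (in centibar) 20.74. Check: 1 millibar = 100 Pa, so 207.4 millibar = 207.4 * 100 = 20740 Pa. 1 centibar = 1000 Pa, so 20740 Pa = 20740 / 1000 = 20.74 centibar.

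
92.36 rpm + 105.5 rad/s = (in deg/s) 1 rpm = 0.10471976 rad/s, so 92.36 rpm = 92.36 * 0.10471976 = 9.6719166 rad/s. 105.5 rad/s is already in rad/s. Sum: 9.6719166 + 105.5 = 115.17192 rad/s. 1 deg/s = 0.017453293 rad/s, so 115.17192 rad/s = 115.17192 / 0.017453293 = 6598.8647 deg/s ≈ 6599 deg/s (4 s.f.). Final answer: 6599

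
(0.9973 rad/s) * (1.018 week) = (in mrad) 0.9973 rad/s is already in rad/s. 1 week = 604800 s, so 1.018 week = 1.018 * 604800 = 615686.4 s. Combine: 0.9973 rad/s * 615686.4 s = 614024.05 rad. 1 mrad = 0.001 rad, so 614024.05 rad = 614024.05 / 0.001 = 6.1402405e+08 mrad ≈ 6.14e+08 mrad (4 s.f.). Final answer: 6.14e+08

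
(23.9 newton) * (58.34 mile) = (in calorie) 5.363e+05. Check: 23.9 newton = 23.9 N. 1 mile = 1609.344 m, so 58.34 mile = 58.34 * 1609.344 = 93889.129 m. Combine: 23.9 N * 93889.129 m = 2243950.2 J. 1 calorie = 4.184 J, so 2243950.2 J = 2243950.2 / 4.184 = 536316.97 calorie ≈ 5.363e+05 calorie (4 s.f.).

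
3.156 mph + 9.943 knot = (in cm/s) 652.6. Check: 1 mph = 0.44704 m/s, so 3.156 mph = 3.156 * 0.44704 = 1.4108582 m/s. 1 knot = 0.51444444 m/s, so 9.943 knot = 9.943 * 0.51444444 = 5.1151211 m/s. Sum: 1.4108582 + 5.1151211 = 6.5259794 m/s. 1 cm/s = 0.01 m/s, so 6.5259794 m/s = 6.5259794 / 0.01 = 652.59794 cm/s ≈ 652.6 cm/s (4 s.f.).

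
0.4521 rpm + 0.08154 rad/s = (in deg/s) 1 rpm = 0.10471976 rad/s, so 0.4521 rpm = 0.4521 * 0.10471976 = 0.047343801 rad/s. 0.08154 rad/s is already in rad/s. Sum: 0.047343801 + 0.08154 = 0.1288838 rad/s. 1 deg/s = 0.017453293 rad/s, so 0.1288838 rad/s = 0.1288838 / 0.017453293 = 7.3844979 deg/s ≈ 7.384 deg/s (4 s.f.). Final answer: 7.384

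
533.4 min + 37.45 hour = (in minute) 1 min = 60 s, so 533.4 min = 533.4 * 60 = 32004 s. 1 hour = 3600 s, so 37.45 hour = 37.45 * 3600 = 134820 s. Sum: 32004 + 134820 = 166824 s. 1 minute = 60 s, so 166824 s = 166824 / 60 = 2780.4 minute ≈ 2780 minute (4 s.f.). Final answer: 2780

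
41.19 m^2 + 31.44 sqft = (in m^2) 44.11. Check: 41.19 m^2 is already in m^2. 1 sqft = 0.09290304 m^2, so 31.44 sqft = 31.44 * 0.09290304 = 2.9208716 m^2. Sum: 41.19 + 2.9208716 = 44.110872 m^2. Result: 44.110872 m^2 ≈ 44.11 m^2 (4 s.f.).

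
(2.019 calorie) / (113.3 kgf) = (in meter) 0.007603. Check: 1 calorie = 4.184 J, so 2.019 calorie = 2.019 * 4.184 = 8.447496 J. 1 kgf = 9.80665 N, so 113.3 kgf = 113.3 * 9.80665 = 1111.0934 N. Combine: 8.447496 J / 1111.0934 N = 0.0076028673 m. 0.0076028673 m = 0.0076028673 meter ≈ 0.007603 meter (4 s.f.).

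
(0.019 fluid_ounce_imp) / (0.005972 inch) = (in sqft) 1 fluid_ounce_imp = 2.8413063e-05 m^3, so 0.019 fluid_ounce_imp = 0.019 * 2.8413063e-05 = 5.3984819e-07 m^3. 1 inch = 0.0254 m, so 0.005972 inch = 0.005972 * 0.0254 = 0.0001516888 m. Combine: 5.3984819e-07 m^3 / 0.0001516888 m = 0.0035589192 m^2. 1 sqft = 0.09290304 m^2, so 0.0035589192 m^2 = 0.0035589192 / 0.09290304 = 0.038307888 sqft ≈ 0.03831 sqft (4 s.f.). Final answer: 0.03831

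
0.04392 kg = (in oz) 1 oz = 0.028349523 kg, so 0.04392 kg = 0.04392 / 0.028349523 = 1.5492324 oz ≈ 1.549 oz (4 s.f.). Final answer: 1.549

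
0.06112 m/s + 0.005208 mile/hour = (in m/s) 0.06345. Check: 0.06112 m/s is already in m/s. 1 mile/hour = 0.44704 m/s, so 0.005208 mile/hour = 0.005208 * 0.44704 = 0.0023281843 m/s. Sum: 0.06112 + 0.0023281843 = 0.063448184 m/s. Result: 0.063448184 m/s ≈ 0.06345 m/s (4 s.f.).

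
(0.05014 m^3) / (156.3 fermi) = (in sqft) 3.453e+12. Check: 0.05014 m^3 is already in m^3. 1 fermi = 1e-15 m, so 156.3 fermi = 156.3 * 1e-15 = 1.563e-13 m. Combine: 0.05014 m^3 / 1.563e-13 m = 3.2079335e+11 m^2. 1 sqft = 0.09290304 m^2, so 3.2079335e+11 m^2 = 3.2079335e+11 / 0.09290304 = 3.4529908e+12 sqft ≈ 3.453e+12 sqft (4 s.f.).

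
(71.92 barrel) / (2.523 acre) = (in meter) 0.00112. Check: 1 barrel = 0.15898729 m^3, so 71.92 barrel = 71.92 * 0.15898729 = 11.434366 m^3. 1 acre = 4046.8564 m^2, so 2.523 acre = 2.523 * 4046.8564 = 10210.219 m^2. Combine: 11.434366 m^3 / 10210.219 m^2 = 0.0011198943 m. 0.0011198943 m = 0.0011198943 meter ≈ 0.00112 meter (4 s.f.).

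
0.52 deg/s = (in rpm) 1 deg/s = 0.017453293 rad/s, so 0.52 deg/s = 0.52 * 0.017453293 = 0.0090757121 rad/s. 1 rpm = 0.10471976 rad/s, so 0.0090757121 rad/s = 0.0090757121 / 0.10471976 = 0.086666667 rpm ≈ 0.08667 rpm (4 s.f.). Final answer: 0.08667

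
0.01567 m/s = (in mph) 1 mph = 0.44704 m/s, so 0.01567 m/s = 0.01567 / 0.44704 = 0.035052792 mph ≈ 0.03505 mph (4 s.f.). Final answer: 0.03505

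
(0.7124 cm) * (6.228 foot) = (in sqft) 1 cm = 0.01 m, so 0.7124 cm = 0.7124 * 0.01 = 0.007124 m. 1 foot = 0.3048 m, so 6.228 foot = 6.228 * 0.3048 = 1.8982944 m. Combine: 0.007124 m * 1.8982944 m = 0.013523449 m^2. 1 sqft = 0.09290304 m^2, so 0.013523449 m^2 = 0.013523449 / 0.09290304 = 0.1455652 sqft ≈ 0.1456 sqft (4 s.f.). Final answer: 0.1456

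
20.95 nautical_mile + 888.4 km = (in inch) 3.65e+07. Check: 1 nautical_mile = 1852 m, so 20.95 nautical_mile = 20.95 * 1852 = 38799.4 m. 1 km = 1000 m, so 888.4 km = 888.4 * 1000 = 888400 m. Sum: 38799.4 + 888400 = 927199.4 m. 1 inch = 0.0254 m, so 927199.4 m = 927199.4 / 0.0254 = 36503913 inch ≈ 3.65e+07 inch (4 s.f.).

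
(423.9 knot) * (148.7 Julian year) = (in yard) 1.119e+12. Check: 1 knot = 0.51444444 m/s, so 423.9 knot = 423.9 * 0.51444444 = 218.073 m/s. 1 Julian year = 31557600 s, so 148.7 Julian year = 148.7 * 31557600 = 4.6926151e+09 s. Combine: 218.073 m/s * 4.6926151e+09 s = 1.0233327e+12 m. 1 yard = 0.9144 m, so 1.0233327e+12 m = 1.0233327e+12 / 0.9144 = 1.1191302e+12 yard ≈ 1.119e+12 yard (4 s.f.).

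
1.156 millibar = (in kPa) 1 millibar = 100 Pa, so 1.156 millibar = 1.156 * 100 = 115.6 Pa. 1 kPa = 1000 Pa, so 115.6 Pa = 115.6 / 1000 = 0.1156 kPa. Final answer: 0.1156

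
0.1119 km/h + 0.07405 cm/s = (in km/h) 0.1146. Check: 1 km/h = 0.27777778 m/s, so 0.1119 km/h = 0.1119 * 0.27777778 = 0.031083333 m/s. 1 cm/s = 0.01 m/s, so 0.07405 cm/s = 0.07405 * 0.01 = 0.0007405 m/s. Sum: 0.031083333 + 0.0007405 = 0.031823833 m/s. 1 km/h = 0.27777778 m/s, so 0.031823833 m/s = 0.031823833 / 0.27777778 = 0.1145658 km/h ≈ 0.1146 km/h (4 s.f.).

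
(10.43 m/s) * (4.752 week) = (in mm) 2.998e+10. Check: 10.43 m/s is already in m/s. 1 week = 604800 s, so 4.752 week = 4.752 * 604800 = 2874009.6 s. Combine: 10.43 m/s * 2874009.6 s = 29975920 m. 1 mm = 0.001 m, so 29975920 m = 29975920 / 0.001 = 2.997592e+10 mm ≈ 2.998e+10 mm (4 s.f.).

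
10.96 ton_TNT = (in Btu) 1 ton_TNT = 4.184e+09 J, so 10.96 ton_TNT = 10.96 * 4.184e+09 = 4.585664e+10 J. 1 Btu = 1055.0559 J, so 4.585664e+10 J = 4.585664e+10 / 1055.0559 = 43463708 Btu ≈ 4.346e+07 Btu (4 s.f.). Final answer: 4.346e+07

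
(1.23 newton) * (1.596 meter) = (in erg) 1.963e+07. Check: 1.23 newton = 1.23 N. 1.596 meter = 1.596 m. Combine: 1.23 N * 1.596 m = 1.96308 J. 1 erg = 1e-07 J, so 1.96308 J = 1.96308 / 1e-07 = 19630800 erg ≈ 1.963e+07 erg (4 s.f.).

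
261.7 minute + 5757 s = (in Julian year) 0.00068. Check: 1 minute = 60 s, so 261.7 minute = 261.7 * 60 = 15702 s. 5757 s is already in s. Sum: 15702 + 5757 = 21459 s. 1 Julian year = 31557600 s, so 21459 s = 21459 / 31557600 = 0.00067999468 Julian year ≈ 0.00068 Julian year (4 s.f.).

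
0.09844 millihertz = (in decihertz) 0.0009844. Check: 1 millihertz = 0.001 Hz, so 0.09844 millihertz = 0.09844 * 0.001 = 9.844e-05 Hz. 1 decihertz = 0.1 Hz, so 9.844e-05 Hz = 9.844e-05 / 0.1 = 0.0009844 decihertz.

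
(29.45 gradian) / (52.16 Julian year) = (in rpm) 1 gradian = 0.015707963 rad, so 29.45 gradian = 29.45 * 0.015707963 = 0.46259952 rad. 1 Julian year = 31557600 s, so 52.16 Julian year = 52.16 * 31557600 = 1.6460444e+09 s. Combine: 0.46259952 rad / 1.6460444e+09 s = 2.8103708e-10 rad/s. 1 rpm = 0.10471976 rad/s, so 2.8103708e-10 rad/s = 2.8103708e-10 / 0.10471976 = 2.6837064e-09 rpm ≈ 2.684e-09 rpm (4 s.f.). Final answer: 2.684e-09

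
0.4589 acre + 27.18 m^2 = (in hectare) 0.1884. Check: 1 acre = 4046.8564 m^2, so 0.4589 acre = 0.4589 * 4046.8564 = 1857.1024 m^2. 27.18 m^2 is already in m^2. Sum: 1857.1024 + 27.18 = 1884.2824 m^2. 1 hectare = 10000 m^2, so 1884.2824 m^2 = 1884.2824 / 10000 = 0.18842824 hectare ≈ 0.1884 hectare (4 s.f.).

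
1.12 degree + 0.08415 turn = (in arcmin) 1885. Check: 1 degree = 0.017453293 rad, so 1.12 degree = 1.12 * 0.017453293 = 0.019547688 rad. 1 turn = 6.2831853 rad, so 0.08415 turn = 0.08415 * 6.2831853 = 0.52873004 rad. Sum: 0.019547688 + 0.52873004 = 0.54827773 rad. 1 arcmin = 0.00029088821 rad, so 0.54827773 rad = 0.54827773 / 0.00029088821 = 1884.84 arcmin ≈ 1885 arcmin (4 s.f.).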